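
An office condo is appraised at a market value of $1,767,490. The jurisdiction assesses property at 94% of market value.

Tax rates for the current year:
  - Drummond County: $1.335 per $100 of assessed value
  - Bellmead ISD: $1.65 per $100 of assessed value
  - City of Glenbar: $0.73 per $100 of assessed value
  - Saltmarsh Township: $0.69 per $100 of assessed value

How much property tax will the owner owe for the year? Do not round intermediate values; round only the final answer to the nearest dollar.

$73,186

Assessed value = $1,767,490 × 0.94 = $1,661,440.6
Drummond County: $1,661,440.6 × 0.01335 = $22,180.23201
Bellmead ISD: $1,661,440.6 × 0.0165 = $27,413.7699
City of Glenbar: $1,661,440.6 × 0.0073 = $12,128.51638
Saltmarsh Township: $1,661,440.6 × 0.0069 = $11,463.94014
Total = $22,180.23201 + $27,413.7699 + $12,128.51638 + $11,463.94014 = $73,186.45843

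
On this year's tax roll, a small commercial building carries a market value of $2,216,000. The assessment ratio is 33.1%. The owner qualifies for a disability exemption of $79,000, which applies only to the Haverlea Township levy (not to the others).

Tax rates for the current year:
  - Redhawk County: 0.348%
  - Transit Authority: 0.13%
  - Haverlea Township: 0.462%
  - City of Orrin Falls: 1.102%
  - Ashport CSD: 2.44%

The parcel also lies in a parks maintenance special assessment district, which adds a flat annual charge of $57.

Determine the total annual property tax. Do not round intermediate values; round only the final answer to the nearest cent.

$32,567.31

Assessed value = $2,216,000 × 0.331 = $733,496
Redhawk County: $733,496 × 0.00348 = $2,552.56608
Transit Authority: $733,496 × 0.0013 = $953.5448
Haverlea Township: ($733,496 − $79,000) × 0.00462 = $654,496 × 0.00462 = $3,023.77152
City of Orrin Falls: $733,496 × 0.01102 = $8,083.12592
Ashport CSD: $733,496 × 0.0244 = $17,897.3024
Levies subtotal = $32,510.31072
Total = $32,510.31072 + $57 = $32,567.31072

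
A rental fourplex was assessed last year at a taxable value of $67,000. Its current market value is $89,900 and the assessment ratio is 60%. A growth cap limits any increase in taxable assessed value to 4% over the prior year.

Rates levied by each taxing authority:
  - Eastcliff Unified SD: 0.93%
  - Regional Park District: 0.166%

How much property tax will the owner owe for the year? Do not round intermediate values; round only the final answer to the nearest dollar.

Uncapped assessed value = $89,900 × 0.6 = $53,940
Cap limit = $67,000 × 1.04 = $69,680
Taxable assessed value = min($53,940, $69,680) = $53,940 (cap does not bind)
Eastcliff Unified SD: $53,940 × 0.0093 = $501.642
Regional Park District: $53,940 × 0.00166 = $89.5404
Total = $591.1824

$591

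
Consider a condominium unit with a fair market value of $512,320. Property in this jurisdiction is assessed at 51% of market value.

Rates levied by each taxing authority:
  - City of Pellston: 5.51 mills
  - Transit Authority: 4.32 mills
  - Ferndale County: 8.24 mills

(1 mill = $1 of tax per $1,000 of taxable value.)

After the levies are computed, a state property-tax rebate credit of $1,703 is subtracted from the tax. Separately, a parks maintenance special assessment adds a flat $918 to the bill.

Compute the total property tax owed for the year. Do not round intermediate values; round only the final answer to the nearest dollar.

Assessed value = $512,320 × 0.51 = $261,283.2
City of Pellston: $261,283.2 × 0.00551 = $1,439.670432
Transit Authority: $261,283.2 × 0.00432 = $1,128.743424
Ferndale County: $261,283.2 × 0.00824 = $2,152.973568
Levies subtotal = $4,721.387424
After credit = $4,721.387424 − $1,703 = $3,018.387424
Total = $3,018.387424 + $918 = $3,936.387424

$3,936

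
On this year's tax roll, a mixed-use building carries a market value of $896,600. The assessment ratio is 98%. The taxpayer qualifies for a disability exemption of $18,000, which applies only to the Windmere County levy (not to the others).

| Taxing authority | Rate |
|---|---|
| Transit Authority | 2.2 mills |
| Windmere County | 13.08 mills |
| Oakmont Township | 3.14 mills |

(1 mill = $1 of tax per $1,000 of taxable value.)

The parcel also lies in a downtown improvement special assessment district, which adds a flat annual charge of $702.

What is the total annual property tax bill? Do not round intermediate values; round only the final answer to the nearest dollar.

Assessed value = $896,600 × 0.98 = $878,668
Transit Authority: $878,668 × 0.0022 = $1,933.0696
Windmere County: ($878,668 − $18,000) × 0.01308 = $860,668 × 0.01308 = $11,257.53744
Oakmont Township: $878,668 × 0.00314 = $2,759.01752
Levies subtotal = $15,949.62456
Total = $15,949.62456 + $702 = $16,651.62456

$16,652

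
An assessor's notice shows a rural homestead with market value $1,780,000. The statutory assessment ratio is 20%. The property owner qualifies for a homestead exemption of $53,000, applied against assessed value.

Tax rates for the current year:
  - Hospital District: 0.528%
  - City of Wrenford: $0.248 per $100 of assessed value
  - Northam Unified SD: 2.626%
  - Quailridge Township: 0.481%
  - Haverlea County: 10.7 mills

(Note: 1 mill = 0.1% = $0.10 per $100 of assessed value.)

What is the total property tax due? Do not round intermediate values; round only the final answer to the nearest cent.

Assessed value = $1,780,000 × 0.2 = $356,000
Taxable value = $356,000 − $53,000 = $303,000
Hospital District: $303,000 × 0.00528 = $1,599.84
City of Wrenford: $303,000 × 0.00248 = $751.44
Northam Unified SD: $303,000 × 0.02626 = $7,956.78
Quailridge Township: $303,000 × 0.00481 = $1,457.43
Haverlea County: $303,000 × 0.0107 = $3,242.1
Total = $15,007.59

$15,007.59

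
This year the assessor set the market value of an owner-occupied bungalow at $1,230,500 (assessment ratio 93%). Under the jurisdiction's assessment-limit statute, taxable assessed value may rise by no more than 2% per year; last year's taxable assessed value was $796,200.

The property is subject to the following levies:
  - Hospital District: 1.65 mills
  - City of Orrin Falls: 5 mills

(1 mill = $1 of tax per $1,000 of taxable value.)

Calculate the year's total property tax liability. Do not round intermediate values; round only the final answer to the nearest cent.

Uncapped assessed value = $1,230,500 × 0.93 = $1,144,365
Cap limit = $796,200 × 1.02 = $812,124
Taxable assessed value = min($1,144,365, $812,124) = $812,124 (cap binds)
Hospital District: $812,124 × 0.00165 = $1,340.0046
City of Orrin Falls: $812,124 × 0.005 = $4,060.62
Total = $5,400.6246

$5,400.62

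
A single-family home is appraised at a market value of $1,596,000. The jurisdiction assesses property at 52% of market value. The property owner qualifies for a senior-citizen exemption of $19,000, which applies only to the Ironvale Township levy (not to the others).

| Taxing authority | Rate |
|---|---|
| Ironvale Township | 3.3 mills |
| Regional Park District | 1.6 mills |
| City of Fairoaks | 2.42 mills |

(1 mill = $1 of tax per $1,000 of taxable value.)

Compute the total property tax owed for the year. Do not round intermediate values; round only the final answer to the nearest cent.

Assessed value = $1,596,000 × 0.52 = $829,920
Ironvale Township: ($829,920 − $19,000) × 0.0033 = $810,920 × 0.0033 = $2,676.036
Regional Park District: $829,920 × 0.0016 = $1,327.872
City of Fairoaks: $829,920 × 0.00242 = $2,008.4064
Total = $6,012.3144

$6,012.31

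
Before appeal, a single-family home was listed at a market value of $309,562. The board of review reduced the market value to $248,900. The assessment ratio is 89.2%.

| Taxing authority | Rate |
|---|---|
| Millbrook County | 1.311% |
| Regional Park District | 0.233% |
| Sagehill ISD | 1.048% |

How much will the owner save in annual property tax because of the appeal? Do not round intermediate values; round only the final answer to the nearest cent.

$1,402.54

Old assessed value = $309,562 × 0.892 = $276,129.304
New assessed value = $248,900 × 0.892 = $222,018.8
Combined rate = 0.01311 + 0.00233 + 0.01048 = 0.02592
Old tax = $276,129.304 × 0.02592 = $7,157.27155968
New tax = $222,018.8 × 0.02592 = $5,754.727296
Reduction = $7,157.27155968 − $5,754.727296 = $1,402.54426368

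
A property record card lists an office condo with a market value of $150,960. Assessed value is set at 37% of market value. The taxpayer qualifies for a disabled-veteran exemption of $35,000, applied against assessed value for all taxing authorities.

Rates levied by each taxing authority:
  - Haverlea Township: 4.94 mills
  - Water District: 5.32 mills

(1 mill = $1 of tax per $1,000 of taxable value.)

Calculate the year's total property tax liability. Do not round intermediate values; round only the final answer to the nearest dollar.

Assessed value = $150,960 × 0.37 = $55,855.2
Taxable value = $55,855.2 − $35,000 = $20,855.2
Haverlea Township: $20,855.2 × 0.00494 = $103.024688
Water District: $20,855.2 × 0.00532 = $110.949664
Total = $103.024688 + $110.949664 = $213.974352

$214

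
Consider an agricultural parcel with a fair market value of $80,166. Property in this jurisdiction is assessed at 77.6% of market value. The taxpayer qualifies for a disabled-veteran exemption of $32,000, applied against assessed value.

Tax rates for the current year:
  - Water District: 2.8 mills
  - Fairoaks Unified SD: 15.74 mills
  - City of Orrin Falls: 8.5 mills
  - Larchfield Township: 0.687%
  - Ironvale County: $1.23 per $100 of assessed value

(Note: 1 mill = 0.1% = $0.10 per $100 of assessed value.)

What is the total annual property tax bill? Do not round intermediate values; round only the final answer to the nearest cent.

Assessed value = $80,166 × 0.776 = $62,208.816
Taxable value = $62,208.816 − $32,000 = $30,208.816
Water District: $30,208.816 × 0.0028 = $84.5846848
Fairoaks Unified SD: $30,208.816 × 0.01574 = $475.48676384
City of Orrin Falls: $30,208.816 × 0.0085 = $256.774936
Larchfield Township: $30,208.816 × 0.00687 = $207.53456592
Ironvale County: $30,208.816 × 0.0123 = $371.5684368
Total = $1,395.94938736

$1,395.95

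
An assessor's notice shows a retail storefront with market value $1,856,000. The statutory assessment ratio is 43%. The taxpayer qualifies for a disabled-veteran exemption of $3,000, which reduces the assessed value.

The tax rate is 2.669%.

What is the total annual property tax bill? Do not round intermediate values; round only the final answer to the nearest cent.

Assessed value = $1,856,000 × 0.43 = $798,080
Taxable value = $798,080 − $3,000 = $795,080
Tax = $795,080 × 0.02669 = $21,220.6852

$21,220.69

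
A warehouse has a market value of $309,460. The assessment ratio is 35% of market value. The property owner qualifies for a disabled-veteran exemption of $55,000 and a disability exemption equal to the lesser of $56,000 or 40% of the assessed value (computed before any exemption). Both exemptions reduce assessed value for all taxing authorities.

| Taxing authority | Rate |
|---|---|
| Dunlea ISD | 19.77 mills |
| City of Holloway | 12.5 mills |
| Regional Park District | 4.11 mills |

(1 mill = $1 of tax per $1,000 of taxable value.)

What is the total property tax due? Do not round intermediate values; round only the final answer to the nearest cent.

$363.31

Assessed value = $309,460 × 0.35 = $108,311
Disability exemption = min($56,000, 40% × $108,311) = min($56,000, $43,324.4) = $43,324.4 (percentage binds)
Taxable value = $108,311 − $55,000 − $43,324.4 = $9,986.6
Dunlea ISD: $9,986.6 × 0.01977 = $197.435082
City of Holloway: $9,986.6 × 0.0125 = $124.8325
Regional Park District: $9,986.6 × 0.00411 = $41.044926
Total = $363.312508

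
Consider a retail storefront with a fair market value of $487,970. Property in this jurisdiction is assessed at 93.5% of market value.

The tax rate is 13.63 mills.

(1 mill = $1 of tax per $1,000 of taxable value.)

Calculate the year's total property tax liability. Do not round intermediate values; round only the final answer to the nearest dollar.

Assessed value = $487,970 × 0.935 = $456,251.95
Tax = $456,251.95 × 0.01363 = $6,218.7140785

$6,219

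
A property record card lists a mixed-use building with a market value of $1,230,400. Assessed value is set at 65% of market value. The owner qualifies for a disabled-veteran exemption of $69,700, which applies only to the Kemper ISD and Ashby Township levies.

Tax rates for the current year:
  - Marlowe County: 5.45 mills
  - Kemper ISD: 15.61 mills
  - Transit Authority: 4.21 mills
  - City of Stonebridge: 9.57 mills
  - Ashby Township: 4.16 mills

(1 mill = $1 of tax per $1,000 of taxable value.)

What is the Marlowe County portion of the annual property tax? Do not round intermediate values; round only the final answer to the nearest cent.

Assessed value = $1,230,400 × 0.65 = $799,760
Marlowe County taxable value = $799,760 (exemption does not apply)
Marlowe County levy = $799,760 × 0.00545 = $4,358.692

$4,358.69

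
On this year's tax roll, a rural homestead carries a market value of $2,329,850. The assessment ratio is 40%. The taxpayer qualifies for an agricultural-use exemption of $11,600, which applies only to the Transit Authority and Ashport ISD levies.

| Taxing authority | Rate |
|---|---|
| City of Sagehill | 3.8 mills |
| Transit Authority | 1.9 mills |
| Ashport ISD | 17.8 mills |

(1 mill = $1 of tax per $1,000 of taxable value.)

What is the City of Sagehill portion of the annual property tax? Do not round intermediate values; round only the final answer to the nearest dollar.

$3,541

Assessed value = $2,329,850 × 0.4 = $931,940
City of Sagehill taxable value = $931,940 (exemption does not apply)
City of Sagehill levy = $931,940 × 0.0038 = $3,541.372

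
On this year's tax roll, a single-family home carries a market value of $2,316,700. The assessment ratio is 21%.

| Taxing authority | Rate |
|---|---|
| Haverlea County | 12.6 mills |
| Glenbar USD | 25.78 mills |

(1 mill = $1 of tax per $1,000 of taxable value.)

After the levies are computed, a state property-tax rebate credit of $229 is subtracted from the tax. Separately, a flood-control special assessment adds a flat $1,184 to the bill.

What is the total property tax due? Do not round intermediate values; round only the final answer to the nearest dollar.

Assessed value = $2,316,700 × 0.21 = $486,507
Haverlea County: $486,507 × 0.0126 = $6,129.9882
Glenbar USD: $486,507 × 0.02578 = $12,542.15046
Levies subtotal = $18,672.13866
After credit = $18,672.13866 − $229 = $18,443.13866
Total = $18,443.13866 + $1,184 = $19,627.13866

$19,627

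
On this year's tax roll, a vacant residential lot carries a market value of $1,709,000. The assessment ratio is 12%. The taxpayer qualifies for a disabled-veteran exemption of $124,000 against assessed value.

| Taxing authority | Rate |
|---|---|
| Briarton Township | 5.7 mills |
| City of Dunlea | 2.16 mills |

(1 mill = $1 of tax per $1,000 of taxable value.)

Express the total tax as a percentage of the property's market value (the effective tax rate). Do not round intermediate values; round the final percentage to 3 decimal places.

0.037%

Assessed value = $1,709,000 × 0.12 = $205,080
Taxable value = $205,080 − $124,000 = $81,080
Briarton Township: $81,080 × 0.0057 = $462.156
City of Dunlea: $81,080 × 0.00216 = $175.1328
Total tax = $637.2888
Effective rate = $637.2888 ÷ $1,709,000 = 0.037% of market value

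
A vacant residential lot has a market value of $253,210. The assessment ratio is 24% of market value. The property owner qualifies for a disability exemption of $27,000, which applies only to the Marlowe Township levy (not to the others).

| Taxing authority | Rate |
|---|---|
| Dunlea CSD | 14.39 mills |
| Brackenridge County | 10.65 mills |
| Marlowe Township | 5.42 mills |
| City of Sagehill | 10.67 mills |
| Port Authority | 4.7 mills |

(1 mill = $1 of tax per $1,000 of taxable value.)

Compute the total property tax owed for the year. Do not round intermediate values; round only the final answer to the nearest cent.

Assessed value = $253,210 × 0.24 = $60,770.4
Dunlea CSD: $60,770.4 × 0.01439 = $874.486056
Brackenridge County: $60,770.4 × 0.01065 = $647.20476
Marlowe Township: ($60,770.4 − $27,000) × 0.00542 = $33,770.4 × 0.00542 = $183.035568
City of Sagehill: $60,770.4 × 0.01067 = $648.420168
Port Authority: $60,770.4 × 0.0047 = $285.62088
Total = $2,638.767432

$2,638.77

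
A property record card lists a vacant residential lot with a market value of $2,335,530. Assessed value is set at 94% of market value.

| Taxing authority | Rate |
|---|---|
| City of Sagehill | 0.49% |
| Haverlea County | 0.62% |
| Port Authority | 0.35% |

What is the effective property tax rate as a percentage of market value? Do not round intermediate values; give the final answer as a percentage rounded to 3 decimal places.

Assessed value = $2,335,530 × 0.94 = $2,195,398.2
City of Sagehill: $2,195,398.2 × 0.0049 = $10,757.45118
Haverlea County: $2,195,398.2 × 0.0062 = $13,611.46884
Port Authority: $2,195,398.2 × 0.0035 = $7,683.8937
Total tax = $32,052.81372
Effective rate = $32,052.81372 ÷ $2,335,530 = 1.372% of market value

1.372%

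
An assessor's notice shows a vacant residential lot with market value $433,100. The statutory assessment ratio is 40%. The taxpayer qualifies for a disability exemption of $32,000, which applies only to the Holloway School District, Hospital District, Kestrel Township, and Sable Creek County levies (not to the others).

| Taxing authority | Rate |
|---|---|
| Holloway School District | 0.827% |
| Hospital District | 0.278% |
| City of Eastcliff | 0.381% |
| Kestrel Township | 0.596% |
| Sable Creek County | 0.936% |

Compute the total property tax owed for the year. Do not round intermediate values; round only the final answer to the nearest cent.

Assessed value = $433,100 × 0.4 = $173,240
Holloway School District: ($173,240 − $32,000) × 0.00827 = $141,240 × 0.00827 = $1,168.0548
Hospital District: ($173,240 − $32,000) × 0.00278 = $141,240 × 0.00278 = $392.6472
City of Eastcliff: $173,240 × 0.00381 = $660.0444
Kestrel Township: ($173,240 − $32,000) × 0.00596 = $141,240 × 0.00596 = $841.7904
Sable Creek County: ($173,240 − $32,000) × 0.00936 = $141,240 × 0.00936 = $1,322.0064
Total = $4,384.5432

$4,384.54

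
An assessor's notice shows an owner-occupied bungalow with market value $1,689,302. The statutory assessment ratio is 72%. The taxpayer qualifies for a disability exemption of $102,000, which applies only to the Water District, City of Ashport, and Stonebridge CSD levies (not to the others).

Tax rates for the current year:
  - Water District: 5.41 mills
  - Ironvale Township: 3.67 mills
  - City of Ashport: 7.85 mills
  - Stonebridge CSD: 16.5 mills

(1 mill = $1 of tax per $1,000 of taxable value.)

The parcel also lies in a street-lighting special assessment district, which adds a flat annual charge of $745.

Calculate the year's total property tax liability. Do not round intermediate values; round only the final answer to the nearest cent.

$38,370.30

Assessed value = $1,689,302 × 0.72 = $1,216,297.44
Water District: ($1,216,297.44 − $102,000) × 0.00541 = $1,114,297.44 × 0.00541 = $6,028.3491504
Ironvale Township: $1,216,297.44 × 0.00367 = $4,463.8116048
City of Ashport: ($1,216,297.44 − $102,000) × 0.00785 = $1,114,297.44 × 0.00785 = $8,747.234904
Stonebridge CSD: ($1,216,297.44 − $102,000) × 0.0165 = $1,114,297.44 × 0.0165 = $18,385.90776
Levies subtotal = $37,625.3034192
Total = $37,625.3034192 + $745 = $38,370.3034192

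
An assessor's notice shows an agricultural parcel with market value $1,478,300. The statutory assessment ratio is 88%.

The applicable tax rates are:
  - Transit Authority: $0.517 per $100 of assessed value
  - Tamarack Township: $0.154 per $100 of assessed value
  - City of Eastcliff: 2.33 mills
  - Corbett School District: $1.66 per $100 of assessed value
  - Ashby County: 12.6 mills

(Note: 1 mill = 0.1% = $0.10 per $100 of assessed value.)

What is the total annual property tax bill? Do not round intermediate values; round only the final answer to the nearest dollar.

Assessed value = $1,478,300 × 0.88 = $1,300,904
Transit Authority: $1,300,904 × 0.00517 = $6,725.67368
Tamarack Township: $1,300,904 × 0.00154 = $2,003.39216
City of Eastcliff: $1,300,904 × 0.00233 = $3,031.10632
Corbett School District: $1,300,904 × 0.0166 = $21,595.0064
Ashby County: $1,300,904 × 0.0126 = $16,391.3904
Total = $49,746.56896

$49,747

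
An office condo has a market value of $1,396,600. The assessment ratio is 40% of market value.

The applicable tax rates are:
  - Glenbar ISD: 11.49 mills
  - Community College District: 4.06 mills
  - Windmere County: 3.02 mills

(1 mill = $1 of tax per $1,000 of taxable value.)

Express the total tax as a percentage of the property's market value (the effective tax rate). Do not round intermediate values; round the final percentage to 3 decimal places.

0.743%

Assessed value = $1,396,600 × 0.4 = $558,640
Glenbar ISD: $558,640 × 0.01149 = $6,418.7736
Community College District: $558,640 × 0.00406 = $2,268.0784
Windmere County: $558,640 × 0.00302 = $1,687.0928
Total tax = $10,373.9448
Effective rate = $10,373.9448 ÷ $1,396,600 = 0.743% of market value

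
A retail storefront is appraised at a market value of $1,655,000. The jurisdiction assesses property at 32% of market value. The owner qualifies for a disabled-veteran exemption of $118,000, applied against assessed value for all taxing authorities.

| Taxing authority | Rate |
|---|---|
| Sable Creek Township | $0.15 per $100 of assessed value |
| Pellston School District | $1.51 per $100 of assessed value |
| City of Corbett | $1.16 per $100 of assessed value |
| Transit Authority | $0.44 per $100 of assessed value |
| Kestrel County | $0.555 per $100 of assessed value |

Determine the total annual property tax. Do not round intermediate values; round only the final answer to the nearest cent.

$15,702.54

Assessed value = $1,655,000 × 0.32 = $529,600
Taxable value = $529,600 − $118,000 = $411,600
Sable Creek Township: $411,600 × 0.0015 = $617.4
Pellston School District: $411,600 × 0.0151 = $6,215.16
City of Corbett: $411,600 × 0.0116 = $4,774.56
Transit Authority: $411,600 × 0.0044 = $1,811.04
Kestrel County: $411,600 × 0.00555 = $2,284.38
Total = $617.4 + $6,215.16 + $4,774.56 + $1,811.04 + $2,284.38 = $15,702.54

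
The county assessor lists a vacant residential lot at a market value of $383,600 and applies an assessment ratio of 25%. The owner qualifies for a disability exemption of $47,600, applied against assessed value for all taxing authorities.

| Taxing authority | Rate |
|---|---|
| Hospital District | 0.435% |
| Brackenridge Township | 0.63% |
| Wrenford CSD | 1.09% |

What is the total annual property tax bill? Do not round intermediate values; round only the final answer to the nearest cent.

$1,040.87

Assessed value = $383,600 × 0.25 = $95,900
Taxable value = $95,900 − $47,600 = $48,300
Hospital District: $48,300 × 0.00435 = $210.105
Brackenridge Township: $48,300 × 0.0063 = $304.29
Wrenford CSD: $48,300 × 0.0109 = $526.47
Total = $210.105 + $304.29 + $526.47 = $1,040.865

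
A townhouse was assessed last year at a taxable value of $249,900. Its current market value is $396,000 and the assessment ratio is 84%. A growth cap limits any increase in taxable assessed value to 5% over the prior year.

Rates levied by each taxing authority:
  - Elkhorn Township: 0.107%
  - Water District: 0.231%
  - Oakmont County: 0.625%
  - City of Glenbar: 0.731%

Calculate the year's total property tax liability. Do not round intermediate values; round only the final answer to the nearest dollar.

$4,445

Uncapped assessed value = $396,000 × 0.84 = $332,640
Cap limit = $249,900 × 1.05 = $262,395
Taxable assessed value = min($332,640, $262,395) = $262,395 (cap binds)
Elkhorn Township: $262,395 × 0.00107 = $280.76265
Water District: $262,395 × 0.00231 = $606.13245
Oakmont County: $262,395 × 0.00625 = $1,639.96875
City of Glenbar: $262,395 × 0.00731 = $1,918.10745
Total = $4,444.9713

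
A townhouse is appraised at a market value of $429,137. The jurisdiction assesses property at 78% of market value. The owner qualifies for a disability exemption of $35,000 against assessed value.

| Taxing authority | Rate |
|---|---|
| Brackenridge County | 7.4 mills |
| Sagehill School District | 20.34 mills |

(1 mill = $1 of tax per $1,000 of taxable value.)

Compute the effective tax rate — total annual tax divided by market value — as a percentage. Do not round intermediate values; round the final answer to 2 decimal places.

Assessed value = $429,137 × 0.78 = $334,726.86
Taxable value = $334,726.86 − $35,000 = $299,726.86
Brackenridge County: $299,726.86 × 0.0074 = $2,217.978764
Sagehill School District: $299,726.86 × 0.02034 = $6,096.4443324
Total tax = $8,314.4230964
Effective rate = $8,314.4230964 ÷ $429,137 = 1.94% of market value

1.94%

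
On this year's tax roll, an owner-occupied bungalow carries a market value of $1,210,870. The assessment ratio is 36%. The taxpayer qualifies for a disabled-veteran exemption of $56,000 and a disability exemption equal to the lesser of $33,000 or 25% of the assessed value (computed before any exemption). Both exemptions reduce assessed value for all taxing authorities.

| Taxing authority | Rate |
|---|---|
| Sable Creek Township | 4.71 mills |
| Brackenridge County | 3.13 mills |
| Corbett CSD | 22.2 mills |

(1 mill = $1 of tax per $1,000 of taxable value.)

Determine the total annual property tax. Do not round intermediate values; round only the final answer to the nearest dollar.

Assessed value = $1,210,870 × 0.36 = $435,913.2
Disability exemption = min($33,000, 25% × $435,913.2) = min($33,000, $108,978.3) = $33,000 (dollar cap binds)
Taxable value = $435,913.2 − $56,000 − $33,000 = $346,913.2
Sable Creek Township: $346,913.2 × 0.00471 = $1,633.961172
Brackenridge County: $346,913.2 × 0.00313 = $1,085.838316
Corbett CSD: $346,913.2 × 0.0222 = $7,701.47304
Total = $10,421.272528

$10,421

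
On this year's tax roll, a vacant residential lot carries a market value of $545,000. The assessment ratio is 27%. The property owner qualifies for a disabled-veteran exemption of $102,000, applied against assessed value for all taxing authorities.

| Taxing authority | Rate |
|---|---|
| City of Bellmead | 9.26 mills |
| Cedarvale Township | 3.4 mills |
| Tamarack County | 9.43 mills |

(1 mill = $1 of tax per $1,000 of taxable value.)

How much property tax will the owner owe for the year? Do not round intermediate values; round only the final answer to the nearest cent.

$997.36

Assessed value = $545,000 × 0.27 = $147,150
Taxable value = $147,150 − $102,000 = $45,150
City of Bellmead: $45,150 × 0.00926 = $418.089
Cedarvale Township: $45,150 × 0.0034 = $153.51
Tamarack County: $45,150 × 0.00943 = $425.7645
Total = $418.089 + $153.51 + $425.7645 = $997.3635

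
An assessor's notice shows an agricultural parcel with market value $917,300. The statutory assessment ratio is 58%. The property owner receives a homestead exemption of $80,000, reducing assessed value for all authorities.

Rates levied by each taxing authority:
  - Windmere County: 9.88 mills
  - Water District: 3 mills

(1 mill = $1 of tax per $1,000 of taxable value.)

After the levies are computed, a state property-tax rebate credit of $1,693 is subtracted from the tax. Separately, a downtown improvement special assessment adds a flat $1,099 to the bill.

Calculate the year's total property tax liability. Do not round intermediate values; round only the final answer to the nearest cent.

Assessed value = $917,300 × 0.58 = $532,034
Taxable value = $532,034 − $80,000 = $452,034
Windmere County: $452,034 × 0.00988 = $4,466.09592
Water District: $452,034 × 0.003 = $1,356.102
Levies subtotal = $5,822.19792
After credit = $5,822.19792 − $1,693 = $4,129.19792
Total = $4,129.19792 + $1,099 = $5,228.19792

$5,228.20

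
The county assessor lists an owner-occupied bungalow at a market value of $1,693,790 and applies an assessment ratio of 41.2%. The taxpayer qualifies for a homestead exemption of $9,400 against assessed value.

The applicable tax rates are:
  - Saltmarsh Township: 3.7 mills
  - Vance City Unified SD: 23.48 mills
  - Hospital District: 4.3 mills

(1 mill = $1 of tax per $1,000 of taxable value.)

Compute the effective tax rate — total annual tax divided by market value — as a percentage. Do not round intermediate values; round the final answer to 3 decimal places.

1.280%

Assessed value = $1,693,790 × 0.412 = $697,841.48
Taxable value = $697,841.48 − $9,400 = $688,441.48
Saltmarsh Township: $688,441.48 × 0.0037 = $2,547.233476
Vance City Unified SD: $688,441.48 × 0.02348 = $16,164.6059504
Hospital District: $688,441.48 × 0.0043 = $2,960.298364
Total tax = $21,672.1377904
Effective rate = $21,672.1377904 ÷ $1,693,790 = 1.280% of market value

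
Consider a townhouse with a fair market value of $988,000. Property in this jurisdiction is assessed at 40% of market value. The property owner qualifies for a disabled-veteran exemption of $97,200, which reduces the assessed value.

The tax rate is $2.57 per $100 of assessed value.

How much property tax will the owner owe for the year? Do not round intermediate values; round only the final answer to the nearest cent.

Assessed value = $988,000 × 0.4 = $395,200
Taxable value = $395,200 − $97,200 = $298,000
Tax = $298,000 × 0.0257 = $7,658.6

$7,658.60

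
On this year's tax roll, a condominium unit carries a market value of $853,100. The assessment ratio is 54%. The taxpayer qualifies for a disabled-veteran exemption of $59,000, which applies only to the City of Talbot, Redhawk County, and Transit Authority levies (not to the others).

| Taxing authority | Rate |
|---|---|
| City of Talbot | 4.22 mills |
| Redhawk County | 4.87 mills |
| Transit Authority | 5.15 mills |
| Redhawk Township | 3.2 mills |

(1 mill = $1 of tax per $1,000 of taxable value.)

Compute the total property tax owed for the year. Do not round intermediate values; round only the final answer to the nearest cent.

Assessed value = $853,100 × 0.54 = $460,674
City of Talbot: ($460,674 − $59,000) × 0.00422 = $401,674 × 0.00422 = $1,695.06428
Redhawk County: ($460,674 − $59,000) × 0.00487 = $401,674 × 0.00487 = $1,956.15238
Transit Authority: ($460,674 − $59,000) × 0.00515 = $401,674 × 0.00515 = $2,068.6211
Redhawk Township: $460,674 × 0.0032 = $1,474.1568
Total = $7,193.99456

$7,193.99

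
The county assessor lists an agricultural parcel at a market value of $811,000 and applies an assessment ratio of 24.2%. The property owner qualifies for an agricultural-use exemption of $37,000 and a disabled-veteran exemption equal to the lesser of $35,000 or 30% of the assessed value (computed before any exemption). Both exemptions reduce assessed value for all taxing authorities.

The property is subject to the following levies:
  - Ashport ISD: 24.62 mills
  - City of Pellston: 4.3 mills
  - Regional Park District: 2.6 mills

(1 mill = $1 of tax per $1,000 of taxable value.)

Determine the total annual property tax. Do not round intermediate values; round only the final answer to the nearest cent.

$3,916.74

Assessed value = $811,000 × 0.242 = $196,262
Disabled-veteran exemption = min($35,000, 30% × $196,262) = min($35,000, $58,878.6) = $35,000 (dollar cap binds)
Taxable value = $196,262 − $37,000 − $35,000 = $124,262
Ashport ISD: $124,262 × 0.02462 = $3,059.33044
City of Pellston: $124,262 × 0.0043 = $534.3266
Regional Park District: $124,262 × 0.0026 = $323.0812
Total = $3,916.73824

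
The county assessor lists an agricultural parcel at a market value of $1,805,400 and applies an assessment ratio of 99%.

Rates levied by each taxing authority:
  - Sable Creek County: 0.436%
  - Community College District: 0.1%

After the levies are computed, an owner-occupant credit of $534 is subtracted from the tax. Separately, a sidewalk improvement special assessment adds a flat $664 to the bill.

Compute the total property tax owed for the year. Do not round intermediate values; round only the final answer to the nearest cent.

Assessed value = $1,805,400 × 0.99 = $1,787,346
Sable Creek County: $1,787,346 × 0.00436 = $7,792.82856
Community College District: $1,787,346 × 0.001 = $1,787.346
Levies subtotal = $9,580.17456
After credit = $9,580.17456 − $534 = $9,046.17456
Total = $9,046.17456 + $664 = $9,710.17456

$9,710.17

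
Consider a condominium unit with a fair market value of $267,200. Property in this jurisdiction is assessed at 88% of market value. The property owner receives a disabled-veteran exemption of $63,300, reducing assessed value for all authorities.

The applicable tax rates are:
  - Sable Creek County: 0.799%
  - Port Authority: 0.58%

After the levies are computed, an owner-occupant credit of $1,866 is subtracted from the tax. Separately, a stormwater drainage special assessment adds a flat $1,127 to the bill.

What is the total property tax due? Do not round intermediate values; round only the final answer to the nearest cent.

$1,630.62

Assessed value = $267,200 × 0.88 = $235,136
Taxable value = $235,136 − $63,300 = $171,836
Sable Creek County: $171,836 × 0.00799 = $1,372.96964
Port Authority: $171,836 × 0.0058 = $996.6488
Levies subtotal = $2,369.61844
After credit = $2,369.61844 − $1,866 = $503.61844
Total = $503.61844 + $1,127 = $1,630.61844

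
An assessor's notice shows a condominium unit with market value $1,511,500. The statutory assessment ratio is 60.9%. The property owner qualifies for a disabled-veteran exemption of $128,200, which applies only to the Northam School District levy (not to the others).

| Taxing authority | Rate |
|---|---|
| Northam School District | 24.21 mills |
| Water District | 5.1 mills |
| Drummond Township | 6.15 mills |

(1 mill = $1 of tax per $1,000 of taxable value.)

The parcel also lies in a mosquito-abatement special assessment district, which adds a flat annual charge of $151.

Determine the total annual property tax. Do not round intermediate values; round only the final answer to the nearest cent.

Assessed value = $1,511,500 × 0.609 = $920,503.5
Northam School District: ($920,503.5 − $128,200) × 0.02421 = $792,303.5 × 0.02421 = $19,181.667735
Water District: $920,503.5 × 0.0051 = $4,694.56785
Drummond Township: $920,503.5 × 0.00615 = $5,661.096525
Levies subtotal = $29,537.33211
Total = $29,537.33211 + $151 = $29,688.33211

$29,688.33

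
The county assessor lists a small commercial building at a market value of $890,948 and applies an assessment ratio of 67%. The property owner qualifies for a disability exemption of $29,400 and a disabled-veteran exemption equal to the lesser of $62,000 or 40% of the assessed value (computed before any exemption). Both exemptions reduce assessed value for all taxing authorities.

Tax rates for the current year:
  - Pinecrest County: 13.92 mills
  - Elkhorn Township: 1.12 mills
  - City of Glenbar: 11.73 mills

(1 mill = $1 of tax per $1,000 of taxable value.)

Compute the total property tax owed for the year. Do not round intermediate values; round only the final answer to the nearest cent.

Assessed value = $890,948 × 0.67 = $596,935.16
Disabled-veteran exemption = min($62,000, 40% × $596,935.16) = min($62,000, $238,774.064) = $62,000 (dollar cap binds)
Taxable value = $596,935.16 − $29,400 − $62,000 = $505,535.16
Pinecrest County: $505,535.16 × 0.01392 = $7,037.0494272
Elkhorn Township: $505,535.16 × 0.00112 = $566.1993792
City of Glenbar: $505,535.16 × 0.01173 = $5,929.9274268
Total = $13,533.1762332

$13,533.18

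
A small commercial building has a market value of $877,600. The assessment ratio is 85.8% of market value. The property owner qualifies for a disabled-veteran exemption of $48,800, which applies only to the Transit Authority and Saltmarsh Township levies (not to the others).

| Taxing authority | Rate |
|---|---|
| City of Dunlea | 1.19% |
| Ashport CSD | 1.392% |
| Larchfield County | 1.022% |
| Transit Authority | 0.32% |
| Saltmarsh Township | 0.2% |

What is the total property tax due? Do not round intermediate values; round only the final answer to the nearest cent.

$30,799.17

Assessed value = $877,600 × 0.858 = $752,980.8
City of Dunlea: $752,980.8 × 0.0119 = $8,960.47152
Ashport CSD: $752,980.8 × 0.01392 = $10,481.492736
Larchfield County: $752,980.8 × 0.01022 = $7,695.463776
Transit Authority: ($752,980.8 − $48,800) × 0.0032 = $704,180.8 × 0.0032 = $2,253.37856
Saltmarsh Township: ($752,980.8 − $48,800) × 0.002 = $704,180.8 × 0.002 = $1,408.3616
Total = $30,799.168192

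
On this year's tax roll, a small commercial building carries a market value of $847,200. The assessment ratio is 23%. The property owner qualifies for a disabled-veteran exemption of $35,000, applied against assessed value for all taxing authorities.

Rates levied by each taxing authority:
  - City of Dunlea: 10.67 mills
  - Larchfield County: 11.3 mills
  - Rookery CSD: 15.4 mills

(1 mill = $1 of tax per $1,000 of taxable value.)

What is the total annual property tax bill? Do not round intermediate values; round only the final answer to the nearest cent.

$5,973.82

Assessed value = $847,200 × 0.23 = $194,856
Taxable value = $194,856 − $35,000 = $159,856
City of Dunlea: $159,856 × 0.01067 = $1,705.66352
Larchfield County: $159,856 × 0.0113 = $1,806.3728
Rookery CSD: $159,856 × 0.0154 = $2,461.7824
Total = $1,705.66352 + $1,806.3728 + $2,461.7824 = $5,973.81872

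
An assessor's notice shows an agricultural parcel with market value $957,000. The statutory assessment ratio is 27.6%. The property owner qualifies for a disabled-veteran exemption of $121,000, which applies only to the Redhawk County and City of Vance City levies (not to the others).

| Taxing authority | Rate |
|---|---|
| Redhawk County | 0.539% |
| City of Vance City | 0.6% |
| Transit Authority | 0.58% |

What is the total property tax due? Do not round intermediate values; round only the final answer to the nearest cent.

$3,162.24

Assessed value = $957,000 × 0.276 = $264,132
Redhawk County: ($264,132 − $121,000) × 0.00539 = $143,132 × 0.00539 = $771.48148
City of Vance City: ($264,132 − $121,000) × 0.006 = $143,132 × 0.006 = $858.792
Transit Authority: $264,132 × 0.0058 = $1,531.9656
Total = $3,162.23908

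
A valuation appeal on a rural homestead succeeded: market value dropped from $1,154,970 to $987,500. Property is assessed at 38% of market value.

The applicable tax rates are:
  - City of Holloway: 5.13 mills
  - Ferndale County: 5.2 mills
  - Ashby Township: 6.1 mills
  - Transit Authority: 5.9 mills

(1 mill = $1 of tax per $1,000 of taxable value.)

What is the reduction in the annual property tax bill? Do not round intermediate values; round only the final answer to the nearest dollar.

Old assessed value = $1,154,970 × 0.38 = $438,888.6
New assessed value = $987,500 × 0.38 = $375,250
Combined rate = 0.00513 + 0.0052 + 0.0061 + 0.0059 = 0.02233
Old tax = $438,888.6 × 0.02233 = $9,800.382438
New tax = $375,250 × 0.02233 = $8,379.3325
Reduction = $9,800.382438 − $8,379.3325 = $1,421.049938

$1,421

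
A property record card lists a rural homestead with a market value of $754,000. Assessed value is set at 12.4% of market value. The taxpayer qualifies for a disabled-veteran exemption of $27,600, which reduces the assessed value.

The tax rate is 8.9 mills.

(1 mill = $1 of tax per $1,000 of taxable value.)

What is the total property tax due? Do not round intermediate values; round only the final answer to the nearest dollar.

Assessed value = $754,000 × 0.124 = $93,496
Taxable value = $93,496 − $27,600 = $65,896
Tax = $65,896 × 0.0089 = $586.4744

$586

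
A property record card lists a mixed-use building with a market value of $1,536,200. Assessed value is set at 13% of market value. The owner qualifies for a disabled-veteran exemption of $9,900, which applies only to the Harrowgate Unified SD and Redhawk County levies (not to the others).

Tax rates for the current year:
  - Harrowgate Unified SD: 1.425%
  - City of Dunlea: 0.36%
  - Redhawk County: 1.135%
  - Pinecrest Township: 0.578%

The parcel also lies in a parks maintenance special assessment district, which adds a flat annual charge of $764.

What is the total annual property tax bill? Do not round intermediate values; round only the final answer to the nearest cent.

Assessed value = $1,536,200 × 0.13 = $199,706
Harrowgate Unified SD: ($199,706 − $9,900) × 0.01425 = $189,806 × 0.01425 = $2,704.7355
City of Dunlea: $199,706 × 0.0036 = $718.9416
Redhawk County: ($199,706 − $9,900) × 0.01135 = $189,806 × 0.01135 = $2,154.2981
Pinecrest Township: $199,706 × 0.00578 = $1,154.30068
Levies subtotal = $6,732.27588
Total = $6,732.27588 + $764 = $7,496.27588

$7,496.28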